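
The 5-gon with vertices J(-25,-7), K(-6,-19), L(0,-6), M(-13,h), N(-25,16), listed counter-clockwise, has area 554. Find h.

The doubled signed area Σ (x_i y_{i+1} − x_{i+1} y_i) is linear in h.
With h=0 it equals 758; the coefficient of h is 25 (from the two edges through M).
So 25·h + 758 = 2·554 = 1108 ⇒ h = 14.

14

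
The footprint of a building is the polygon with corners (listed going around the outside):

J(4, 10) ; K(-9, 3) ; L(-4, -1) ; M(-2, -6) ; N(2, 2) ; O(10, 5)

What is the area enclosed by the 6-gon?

111.5

Cross-terms: 102, 21, 22, 8, -10, 80  ⇒  Σ = 223
Area = |Σ|/2 = 111.5.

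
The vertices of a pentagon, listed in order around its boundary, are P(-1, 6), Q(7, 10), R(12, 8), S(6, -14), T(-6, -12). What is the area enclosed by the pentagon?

Apply the surveyor's formula: 2A = Σ (x_i·y_{i+1} − x_{i+1}·y_i), indices taken mod 5.
P→Q: (-1)(10) − (7)(6) = -52
Q→R: (7)(8) − (12)(10) = -64
R→S: (12)(-14) − (6)(8) = -216
S→T: (6)(-12) − (-6)(-14) = -156
T→P: (-6)(6) − (-1)(-12) = -48
Σ = -536
Area = |Σ|/2 = 268.

268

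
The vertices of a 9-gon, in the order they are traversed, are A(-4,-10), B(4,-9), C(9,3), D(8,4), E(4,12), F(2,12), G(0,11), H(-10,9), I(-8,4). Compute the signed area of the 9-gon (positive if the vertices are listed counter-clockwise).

Apply the surveyor's formula: 2A = Σ (x_i·y_{i+1} − x_{i+1}·y_i), indices taken mod 9.
Σ = (76) + (93) + (12) + (80) + (24) + (22) + (110) + (32) + (96) = 545
Signed area = Σ/2 = 272.5 (positive ⇒ counter-clockwise traversal).

272.5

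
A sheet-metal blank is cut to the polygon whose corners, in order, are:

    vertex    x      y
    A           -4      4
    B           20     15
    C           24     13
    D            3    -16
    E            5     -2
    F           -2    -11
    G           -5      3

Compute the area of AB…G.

358.5

Apply the shoelace formula: 2A = Σ (x_i·y_{i+1} − x_{i+1}·y_i), indices taken mod 7.
A→B: (-4)(15) − (20)(4) = -140
B→C: (20)(13) − (24)(15) = -100
C→D: (24)(-16) − (3)(13) = -423
D→E: (3)(-2) − (5)(-16) = 74
E→F: (5)(-11) − (-2)(-2) = -59
F→G: (-2)(3) − (-5)(-11) = -61
G→A: (-5)(4) − (-4)(3) = -8
Σ = -717
Area = |Σ|/2 = 358.5.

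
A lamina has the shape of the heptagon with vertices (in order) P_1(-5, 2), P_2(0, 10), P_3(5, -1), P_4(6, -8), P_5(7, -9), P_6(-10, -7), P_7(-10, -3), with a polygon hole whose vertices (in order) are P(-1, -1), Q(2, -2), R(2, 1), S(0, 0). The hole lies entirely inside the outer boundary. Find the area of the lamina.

Outer boundary:
Apply the shoelace formula: 2A = Σ (x_i·y_{i+1} − x_{i+1}·y_i), indices taken mod 7.
Σ = (-50) + (-50) + (-34) + (2) + (-139) + (-40) + (-35) = -346
Area = |Σ|/2 = 173.
Hole:
Apply the shoelace (surveyor's) formula: 2A = Σ (x_i·y_{i+1} − x_{i+1}·y_i), indices taken mod 4.
Σ = (4) + (6) + (0) + (0) = 10
Area = |Σ|/2 = 5.
Net area = 173 − 5 = 168.

168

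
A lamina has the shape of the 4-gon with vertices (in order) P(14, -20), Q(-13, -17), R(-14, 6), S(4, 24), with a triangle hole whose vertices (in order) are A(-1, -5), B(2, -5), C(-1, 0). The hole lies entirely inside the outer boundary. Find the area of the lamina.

Outer boundary:
Apply the shoelace formula: 2A = Σ (x_i·y_{i+1} − x_{i+1}·y_i), indices taken mod 4.
Σ = (-498) + (-316) + (-360) + (-416) = -1590
Area = |Σ|/2 = 795.
Hole:
Σ = (15) + (-5) + (5) = 15
Area = |Σ|/2 = 7.5.
Net area = 795 − 7.5 = 787.5.

787.5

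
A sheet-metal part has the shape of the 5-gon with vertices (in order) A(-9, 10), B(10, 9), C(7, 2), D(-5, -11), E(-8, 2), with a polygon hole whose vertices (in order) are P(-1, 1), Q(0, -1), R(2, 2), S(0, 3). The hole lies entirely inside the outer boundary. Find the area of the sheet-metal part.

Outer boundary:
Apply the shoelace (surveyor's) formula: 2A = Σ (x_i·y_{i+1} − x_{i+1}·y_i), indices taken mod 5.
Σ = (-181) + (-43) + (-67) + (-98) + (-62) = -451
Area = |Σ|/2 = 225.5.
Hole:
Apply the surveyor's formula: 2A = Σ (x_i·y_{i+1} − x_{i+1}·y_i), indices taken mod 4.
Cross-terms: 1, 2, 6, 3  ⇒  Σ = 12
Area = |Σ|/2 = 6.
Net area = 225.5 − 6 = 219.5.

219.5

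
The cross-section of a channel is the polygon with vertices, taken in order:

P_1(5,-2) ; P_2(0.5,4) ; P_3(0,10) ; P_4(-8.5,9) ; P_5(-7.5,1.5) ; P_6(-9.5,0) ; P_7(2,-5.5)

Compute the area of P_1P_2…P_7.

Cross-terms: 21, 5, 85, 54.75, 14.25, 52.25, 23.5  ⇒  Σ = 255.75
Area = |Σ|/2 = 127.875.

127.875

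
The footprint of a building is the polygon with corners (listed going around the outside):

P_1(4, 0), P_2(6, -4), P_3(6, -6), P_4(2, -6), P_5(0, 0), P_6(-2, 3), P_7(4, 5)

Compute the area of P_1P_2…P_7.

Apply Gauss's area formula: 2A = Σ (x_i·y_{i+1} − x_{i+1}·y_i), indices taken mod 7.
P_1→P_2: (4)(-4) − (6)(0) = -16
P_2→P_3: (6)(-6) − (6)(-4) = -12
P_3→P_4: (6)(-6) − (2)(-6) = -24
P_4→P_5: (2)(0) − (0)(-6) = 0
P_5→P_6: (0)(3) − (-2)(0) = 0
P_6→P_7: (-2)(5) − (4)(3) = -22
P_7→P_1: (4)(0) − (4)(5) = -20
Σ = -94
Area = |Σ|/2 = 47.

47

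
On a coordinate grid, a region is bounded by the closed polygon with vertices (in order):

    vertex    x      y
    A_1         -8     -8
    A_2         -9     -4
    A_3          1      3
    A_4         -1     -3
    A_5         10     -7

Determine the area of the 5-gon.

Apply the surveyor's formula: 2A = Σ (x_i·y_{i+1} − x_{i+1}·y_i), indices taken mod 5.
Cross-terms: -40, -23, 0, 37, -136  ⇒  Σ = -162
Area = |Σ|/2 = 81.

81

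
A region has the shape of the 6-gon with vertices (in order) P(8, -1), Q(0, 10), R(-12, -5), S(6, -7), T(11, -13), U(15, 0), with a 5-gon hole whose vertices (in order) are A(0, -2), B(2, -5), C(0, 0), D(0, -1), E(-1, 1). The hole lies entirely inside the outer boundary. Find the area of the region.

244

Outer boundary:
Apply the surveyor's formula: 2A = Σ (x_i·y_{i+1} − x_{i+1}·y_i), indices taken mod 6.
Cross-terms: 80, 120, 114, -1, 195, -15  ⇒  Σ = 493
Area = |Σ|/2 = 246.5.
Hole:
Apply Gauss's area formula: 2A = Σ (x_i·y_{i+1} − x_{i+1}·y_i), indices taken mod 5.
Σ = (4) + (0) + (0) + (-1) + (2) = 5
Area = |Σ|/2 = 2.5.
Net area = 246.5 − 2.5 = 244.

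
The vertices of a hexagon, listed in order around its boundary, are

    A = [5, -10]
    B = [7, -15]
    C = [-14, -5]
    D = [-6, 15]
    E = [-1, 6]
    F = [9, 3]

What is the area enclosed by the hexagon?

336.5

Apply the shoelace (surveyor's) formula: 2A = Σ (x_i·y_{i+1} − x_{i+1}·y_i), indices taken mod 6.
Σ = (-5) + (-245) + (-240) + (-21) + (-57) + (-105) = -673
Area = |Σ|/2 = 336.5.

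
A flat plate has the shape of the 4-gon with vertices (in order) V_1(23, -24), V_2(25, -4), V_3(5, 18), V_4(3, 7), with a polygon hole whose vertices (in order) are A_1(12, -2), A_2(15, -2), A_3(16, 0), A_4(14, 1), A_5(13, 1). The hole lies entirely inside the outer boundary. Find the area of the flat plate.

Outer boundary:
Apply the shoelace (surveyor's) formula: 2A = Σ (x_i·y_{i+1} − x_{i+1}·y_i), indices taken mod 4.
Cross-terms: 508, 470, -19, -233  ⇒  Σ = 726
Area = |Σ|/2 = 363.
Hole:
Cross-terms: 6, 32, 16, 1, -38  ⇒  Σ = 17
Area = |Σ|/2 = 8.5.
Net area = 363 − 8.5 = 354.5.

354.5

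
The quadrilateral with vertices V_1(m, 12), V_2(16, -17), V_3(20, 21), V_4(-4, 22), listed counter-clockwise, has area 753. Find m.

The doubled signed area Σ (x_i y_{i+1} − x_{i+1} y_i) is linear in m.
With m=0 it equals 960; the coefficient of m is -39 (from the two edges through V_1).
So -39·m + 960 = 2·753 = 1506 ⇒ m = -14.

-14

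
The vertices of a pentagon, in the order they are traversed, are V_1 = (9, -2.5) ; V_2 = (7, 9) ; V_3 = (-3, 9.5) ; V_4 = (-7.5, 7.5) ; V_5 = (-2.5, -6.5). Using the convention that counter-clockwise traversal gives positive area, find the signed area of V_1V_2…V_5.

186.5

Apply the shoelace formula: 2A = Σ (x_i·y_{i+1} − x_{i+1}·y_i), indices taken mod 5.
V_1→V_2: (9)(9) − (7)(-2.5) = 98.5
V_2→V_3: (7)(9.5) − (-3)(9) = 93.5
V_3→V_4: (-3)(7.5) − (-7.5)(9.5) = 48.75
V_4→V_5: (-7.5)(-6.5) − (-2.5)(7.5) = 67.5
V_5→V_1: (-2.5)(-2.5) − (9)(-6.5) = 64.75
Σ = 373
Signed area = Σ/2 = 186.5 (positive ⇒ counter-clockwise traversal).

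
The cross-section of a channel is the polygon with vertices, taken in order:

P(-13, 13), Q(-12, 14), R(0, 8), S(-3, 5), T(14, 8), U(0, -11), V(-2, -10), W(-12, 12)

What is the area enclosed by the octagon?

Apply Gauss's area formula: 2A = Σ (x_i·y_{i+1} − x_{i+1}·y_i), indices taken mod 8.
Σ = (-26) + (-96) + (24) + (-94) + (-154) + (-22) + (-144) + (0) = -512
Area = |Σ|/2 = 256.

256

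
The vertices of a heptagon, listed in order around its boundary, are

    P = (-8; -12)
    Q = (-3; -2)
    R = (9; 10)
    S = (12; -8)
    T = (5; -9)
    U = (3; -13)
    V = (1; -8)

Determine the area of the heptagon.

208.5

P→Q: (-8)(-2) − (-3)(-12) = -20
Q→R: (-3)(10) − (9)(-2) = -12
R→S: (9)(-8) − (12)(10) = -192
S→T: (12)(-9) − (5)(-8) = -68
T→U: (5)(-13) − (3)(-9) = -38
U→V: (3)(-8) − (1)(-13) = -11
V→P: (1)(-12) − (-8)(-8) = -76
Σ = -417
Area = |Σ|/2 = 208.5.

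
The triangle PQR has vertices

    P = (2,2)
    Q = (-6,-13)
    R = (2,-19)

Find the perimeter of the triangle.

48

|PQ| = √((-8)² + (-15)²) = √289 = 17
|QR| = √((8)² + (-6)²) = √100 = 10
|RP| = √((0)² + (21)²) = √441 = 21
Perimeter = 17 + 10 + 21 = 48.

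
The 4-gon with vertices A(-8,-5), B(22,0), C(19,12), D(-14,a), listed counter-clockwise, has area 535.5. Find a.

Write out the shoelace sum; only the two edges meeting at D involve a:
2·Area = [(19·a − (-14)·12) + ((-14)·(-5) − (-8)·a)] + 374
       = 27·a + 612 = 1071
⇒ a = 17.

17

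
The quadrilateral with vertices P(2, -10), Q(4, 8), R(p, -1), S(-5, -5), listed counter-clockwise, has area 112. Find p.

-9

The doubled signed area Σ (x_i y_{i+1} − x_{i+1} y_i) is linear in p.
With p=0 it equals 107; the coefficient of p is -13 (from the two edges through R).
So -13·p + 107 = 2·112 = 224 ⇒ p = -9.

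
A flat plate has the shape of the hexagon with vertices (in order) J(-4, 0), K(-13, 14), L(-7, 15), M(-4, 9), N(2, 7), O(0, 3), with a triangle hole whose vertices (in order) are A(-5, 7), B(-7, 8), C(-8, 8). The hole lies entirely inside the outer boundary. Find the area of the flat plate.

91.5

Outer boundary:
Apply the shoelace (surveyor's) formula: 2A = Σ (x_i·y_{i+1} − x_{i+1}·y_i), indices taken mod 6.
Cross-terms: -56, -97, -3, -46, 6, 12  ⇒  Σ = -184
Area = |Σ|/2 = 92.
Hole:
Apply the shoelace formula: 2A = Σ (x_i·y_{i+1} − x_{i+1}·y_i), indices taken mod 3.
Σ = (9) + (8) + (-16) = 1
Area = |Σ|/2 = 0.5.
Net area = 92 − 0.5 = 91.5.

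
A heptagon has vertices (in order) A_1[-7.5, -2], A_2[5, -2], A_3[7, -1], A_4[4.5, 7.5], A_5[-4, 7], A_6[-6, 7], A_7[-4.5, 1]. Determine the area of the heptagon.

104.25

Apply the shoelace (surveyor's) formula: 2A = Σ (x_i·y_{i+1} − x_{i+1}·y_i), indices taken mod 7.
Cross-terms: 25, 9, 57, 61.5, 14, 25.5, 16.5  ⇒  Σ = 208.5
Area = |Σ|/2 = 104.25.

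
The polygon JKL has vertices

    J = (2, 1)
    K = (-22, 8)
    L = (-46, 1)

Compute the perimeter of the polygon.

|JK| = √((-24)² + (7)²) = √625 = 25
|KL| = √((-24)² + (-7)²) = √625 = 25
|LJ| = √((48)² + (0)²) = √2304 = 48
Perimeter = 25 + 25 + 48 = 98.

98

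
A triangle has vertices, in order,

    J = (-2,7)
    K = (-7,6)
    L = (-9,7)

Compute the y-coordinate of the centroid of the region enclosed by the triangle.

Apply the surveyor's formula. First the cross-terms c_i = x_i·y_{i+1} − x_{i+1}·y_i:
  37, 5, -49  ⇒  2A = -7, A = -3.5.
Then Σ (y_i + y_{i+1})·c_i = -140, so ȳ = -140 / (6·(-3.5)) = 20/3.

20/3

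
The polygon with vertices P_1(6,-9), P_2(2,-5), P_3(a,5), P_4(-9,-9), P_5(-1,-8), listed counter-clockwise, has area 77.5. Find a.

The doubled signed area Σ (x_i y_{i+1} − x_{i+1} y_i) is linear in a.
With a=0 it equals 163; the coefficient of a is -4 (from the two edges through P_3).
So -4·a + 163 = 2·77.5 = 155 ⇒ a = 2.

2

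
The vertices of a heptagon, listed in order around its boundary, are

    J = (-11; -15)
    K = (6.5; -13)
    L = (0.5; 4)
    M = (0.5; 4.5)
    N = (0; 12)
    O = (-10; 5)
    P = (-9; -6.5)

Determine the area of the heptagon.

286.375

Apply Gauss's area formula: 2A = Σ (x_i·y_{i+1} − x_{i+1}·y_i), indices taken mod 7.
Σ = (240.5) + (32.5) + (0.25) + (6) + (120) + (110) + (63.5) = 572.75
Area = |Σ|/2 = 286.375.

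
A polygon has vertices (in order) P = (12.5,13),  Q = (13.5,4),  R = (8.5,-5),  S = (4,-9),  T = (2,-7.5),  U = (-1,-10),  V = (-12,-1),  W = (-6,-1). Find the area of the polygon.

Apply the shoelace formula: 2A = Σ (x_i·y_{i+1} − x_{i+1}·y_i), indices taken mod 8.
Cross-terms: -125.5, -101.5, -56.5, -12, -27.5, -119, 6, -65.5  ⇒  Σ = -501.5
Area = |Σ|/2 = 250.75.

250.75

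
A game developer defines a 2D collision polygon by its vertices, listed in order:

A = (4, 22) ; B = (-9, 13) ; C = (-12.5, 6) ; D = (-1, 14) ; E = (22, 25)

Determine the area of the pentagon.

A→B: (4)(13) − (-9)(22) = 250
B→C: (-9)(6) − (-12.5)(13) = 108.5
C→D: (-12.5)(14) − (-1)(6) = -169
D→E: (-1)(25) − (22)(14) = -333
E→A: (22)(22) − (4)(25) = 384
Σ = 240.5
Area = |Σ|/2 = 120.25.

120.25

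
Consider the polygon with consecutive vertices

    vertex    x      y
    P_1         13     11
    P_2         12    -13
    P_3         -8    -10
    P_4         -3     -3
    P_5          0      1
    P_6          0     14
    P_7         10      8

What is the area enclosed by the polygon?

334

Apply Gauss's area formula: 2A = Σ (x_i·y_{i+1} − x_{i+1}·y_i), indices taken mod 7.
Σ = (-301) + (-224) + (-6) + (-3) + (0) + (-140) + (6) = -668
Area = |Σ|/2 = 334.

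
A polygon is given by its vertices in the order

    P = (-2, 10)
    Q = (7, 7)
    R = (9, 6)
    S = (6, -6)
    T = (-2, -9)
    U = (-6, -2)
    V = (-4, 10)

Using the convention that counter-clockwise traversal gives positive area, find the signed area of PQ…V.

Σ = (-84) + (-21) + (-90) + (-66) + (-50) + (-68) + (-20) = -399
Signed area = Σ/2 = -199.5 (negative ⇒ clockwise traversal).

-199.5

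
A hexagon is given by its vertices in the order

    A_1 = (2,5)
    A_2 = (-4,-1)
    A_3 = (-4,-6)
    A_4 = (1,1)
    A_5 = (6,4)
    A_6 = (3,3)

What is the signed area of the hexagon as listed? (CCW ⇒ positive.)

Apply the shoelace (surveyor's) formula: 2A = Σ (x_i·y_{i+1} − x_{i+1}·y_i), indices taken mod 6.
A_1→A_2: (2)(-1) − (-4)(5) = 18
A_2→A_3: (-4)(-6) − (-4)(-1) = 20
A_3→A_4: (-4)(1) − (1)(-6) = 2
A_4→A_5: (1)(4) − (6)(1) = -2
A_5→A_6: (6)(3) − (3)(4) = 6
A_6→A_1: (3)(5) − (2)(3) = 9
Σ = 53
Signed area = Σ/2 = 26.5 (positive ⇒ counter-clockwise traversal).

26.5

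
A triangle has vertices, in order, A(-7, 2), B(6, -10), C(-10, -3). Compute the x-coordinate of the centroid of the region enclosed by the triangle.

Apply the shoelace (surveyor's) formula. First the cross-terms c_i = x_i·y_{i+1} − x_{i+1}·y_i:
  58, -118, -41  ⇒  2A = -101, A = -50.5.
Then Σ (x_i + x_{i+1})·c_i = 1111, so x̄ = 1111 / (6·(-50.5)) = -11/3.

-11/3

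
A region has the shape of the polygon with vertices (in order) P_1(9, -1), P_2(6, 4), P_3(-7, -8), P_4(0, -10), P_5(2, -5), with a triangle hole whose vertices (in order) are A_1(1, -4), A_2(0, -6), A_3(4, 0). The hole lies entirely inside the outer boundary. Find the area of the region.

Outer boundary:
Σ = (42) + (-20) + (70) + (20) + (43) = 155
Area = |Σ|/2 = 77.5.
Hole:
Σ = (-6) + (24) + (-16) = 2
Area = |Σ|/2 = 1.
Net area = 77.5 − 1 = 76.5.

76.5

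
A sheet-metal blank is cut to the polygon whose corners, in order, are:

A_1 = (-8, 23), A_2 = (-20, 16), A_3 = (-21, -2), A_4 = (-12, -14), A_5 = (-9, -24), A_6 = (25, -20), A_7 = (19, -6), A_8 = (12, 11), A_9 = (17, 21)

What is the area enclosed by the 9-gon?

1527.5

Σ = (332) + (376) + (270) + (162) + (780) + (230) + (281) + (65) + (559) = 3055
Area = |Σ|/2 = 1527.5.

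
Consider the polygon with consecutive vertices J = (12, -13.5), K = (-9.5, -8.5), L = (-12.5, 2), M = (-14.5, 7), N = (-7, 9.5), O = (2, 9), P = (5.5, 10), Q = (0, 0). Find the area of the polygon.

307.125

Apply the shoelace formula: 2A = Σ (x_i·y_{i+1} − x_{i+1}·y_i), indices taken mod 8.
Σ = (-230.25) + (-125.25) + (-58.5) + (-88.75) + (-82) + (-29.5) + (0) + (0) = -614.25
Area = |Σ|/2 = 307.125.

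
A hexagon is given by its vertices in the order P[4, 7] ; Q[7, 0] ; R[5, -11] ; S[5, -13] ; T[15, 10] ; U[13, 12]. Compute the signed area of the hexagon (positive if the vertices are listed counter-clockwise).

101

Apply the shoelace formula: 2A = Σ (x_i·y_{i+1} − x_{i+1}·y_i), indices taken mod 6.
Σ = (-49) + (-77) + (-10) + (245) + (50) + (43) = 202
Signed area = Σ/2 = 101 (positive ⇒ counter-clockwise traversal).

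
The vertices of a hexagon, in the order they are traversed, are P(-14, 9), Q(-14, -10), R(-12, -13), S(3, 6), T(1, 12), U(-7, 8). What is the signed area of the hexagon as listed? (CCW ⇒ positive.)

Σ = (266) + (62) + (-33) + (30) + (92) + (49) = 466
Signed area = Σ/2 = 233 (positive ⇒ counter-clockwise traversal).

233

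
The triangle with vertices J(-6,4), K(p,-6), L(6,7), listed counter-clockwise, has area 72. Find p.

2

Write out the shoelace sum; only the two edges meeting at K involve p:
2·Area = [((-6)·(-6) − p·4) + (p·7 − 6·(-6))] + 66
       = 3·p + 138 = 144
⇒ p = 2.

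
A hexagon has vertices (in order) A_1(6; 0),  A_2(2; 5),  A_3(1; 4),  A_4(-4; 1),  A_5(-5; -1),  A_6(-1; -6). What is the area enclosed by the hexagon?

62

Σ = (30) + (3) + (17) + (9) + (29) + (36) = 124
Area = |Σ|/2 = 62.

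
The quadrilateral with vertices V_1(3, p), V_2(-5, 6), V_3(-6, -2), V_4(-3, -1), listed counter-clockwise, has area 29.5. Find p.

Write out the shoelace sum; only the two edges meeting at V_1 involve p:
2·Area = [((-3)·p − 3·(-1)) + (3·6 − (-5)·p)] + 46
       = 2·p + 67 = 59
⇒ p = -4.

-4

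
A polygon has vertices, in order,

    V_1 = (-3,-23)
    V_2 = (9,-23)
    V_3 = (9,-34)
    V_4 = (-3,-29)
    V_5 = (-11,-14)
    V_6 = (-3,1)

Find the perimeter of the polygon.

|V_1V_2| = √((12)² + (0)²) = √144 = 12
|V_2V_3| = √((0)² + (-11)²) = √121 = 11
|V_3V_4| = √((-12)² + (5)²) = √169 = 13
|V_4V_5| = √((-8)² + (15)²) = √289 = 17
|V_5V_6| = √((8)² + (15)²) = √289 = 17
|V_6V_1| = √((0)² + (-24)²) = √576 = 24
Perimeter = 12 + 11 + 13 + 17 + 17 + 24 = 94.

94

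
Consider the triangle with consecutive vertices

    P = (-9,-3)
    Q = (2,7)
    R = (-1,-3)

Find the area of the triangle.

Cross-terms: -57, 1, -24  ⇒  Σ = -80
Area = |Σ|/2 = 40.

40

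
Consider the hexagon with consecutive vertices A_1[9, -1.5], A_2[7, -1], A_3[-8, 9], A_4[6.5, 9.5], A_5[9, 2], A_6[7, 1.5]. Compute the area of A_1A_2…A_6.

87.5

Cross-terms: 1.5, 55, -134.5, -72.5, -0.5, -24  ⇒  Σ = -175
Area = |Σ|/2 = 87.5.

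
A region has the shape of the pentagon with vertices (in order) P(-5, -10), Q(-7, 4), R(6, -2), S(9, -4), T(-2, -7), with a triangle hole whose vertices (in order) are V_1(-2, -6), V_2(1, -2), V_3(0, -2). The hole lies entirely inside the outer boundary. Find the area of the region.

Outer boundary:
Σ = (-90) + (-10) + (-6) + (-71) + (-15) = -192
Area = |Σ|/2 = 96.
Hole:
Σ = (10) + (-2) + (-4) = 4
Area = |Σ|/2 = 2.
Net area = 96 − 2 = 94.

94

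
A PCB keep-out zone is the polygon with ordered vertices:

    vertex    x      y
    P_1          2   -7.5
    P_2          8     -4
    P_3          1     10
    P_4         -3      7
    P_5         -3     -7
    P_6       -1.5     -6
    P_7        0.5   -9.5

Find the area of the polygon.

127.5

Apply the surveyor's formula: 2A = Σ (x_i·y_{i+1} − x_{i+1}·y_i), indices taken mod 7.
Cross-terms: 52, 84, 37, 42, 7.5, 17.25, 15.25  ⇒  Σ = 255
Area = |Σ|/2 = 127.5.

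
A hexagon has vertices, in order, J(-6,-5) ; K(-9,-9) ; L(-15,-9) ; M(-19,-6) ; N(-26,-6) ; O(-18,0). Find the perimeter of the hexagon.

46

|JK| = √((-3)² + (-4)²) = √25 = 5
|KL| = √((-6)² + (0)²) = √36 = 6
|LM| = √((-4)² + (3)²) = √25 = 5
|MN| = √((-7)² + (0)²) = √49 = 7
|NO| = √((8)² + (6)²) = √100 = 10
|OJ| = √((12)² + (-5)²) = √169 = 13
Perimeter = 5 + 6 + 5 + 7 + 10 + 13 = 46.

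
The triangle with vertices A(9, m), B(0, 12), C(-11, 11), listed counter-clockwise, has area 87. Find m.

The doubled signed area Σ (x_i y_{i+1} − x_{i+1} y_i) is linear in m.
With m=0 it equals 141; the coefficient of m is -11 (from the two edges through A).
So -11·m + 141 = 2·87 = 174 ⇒ m = -3.

-3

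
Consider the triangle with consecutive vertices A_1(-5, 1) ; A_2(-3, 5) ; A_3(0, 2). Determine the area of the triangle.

Apply the shoelace (surveyor's) formula: 2A = Σ (x_i·y_{i+1} − x_{i+1}·y_i), indices taken mod 3.
Σ = (-22) + (-6) + (10) = -18
Area = |Σ|/2 = 9.

9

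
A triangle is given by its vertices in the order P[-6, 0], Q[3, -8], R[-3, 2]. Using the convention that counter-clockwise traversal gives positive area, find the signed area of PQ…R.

Σ = (48) + (-18) + (12) = 42
Signed area = Σ/2 = 21 (positive ⇒ counter-clockwise traversal).

21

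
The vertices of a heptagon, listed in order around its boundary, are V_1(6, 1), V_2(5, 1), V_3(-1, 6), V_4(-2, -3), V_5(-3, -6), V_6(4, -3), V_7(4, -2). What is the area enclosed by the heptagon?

Cross-terms: 1, 31, 15, 3, 33, 4, 16  ⇒  Σ = 103
Area = |Σ|/2 = 51.5.

51.5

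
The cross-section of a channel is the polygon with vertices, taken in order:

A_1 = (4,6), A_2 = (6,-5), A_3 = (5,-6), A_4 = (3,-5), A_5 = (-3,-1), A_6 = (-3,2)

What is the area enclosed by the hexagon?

63.5

Cross-terms: -56, -11, -7, -18, -9, -26  ⇒  Σ = -127
Area = |Σ|/2 = 63.5.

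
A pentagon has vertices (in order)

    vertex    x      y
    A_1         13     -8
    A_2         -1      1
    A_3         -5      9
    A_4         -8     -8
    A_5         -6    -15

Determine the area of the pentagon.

214

A_1→A_2: (13)(1) − (-1)(-8) = 5
A_2→A_3: (-1)(9) − (-5)(1) = -4
A_3→A_4: (-5)(-8) − (-8)(9) = 112
A_4→A_5: (-8)(-15) − (-6)(-8) = 72
A_5→A_1: (-6)(-8) − (13)(-15) = 243
Σ = 428
Area = |Σ|/2 = 214.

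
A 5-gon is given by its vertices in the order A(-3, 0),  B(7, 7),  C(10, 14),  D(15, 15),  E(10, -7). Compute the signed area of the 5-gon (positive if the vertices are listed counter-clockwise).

Apply the shoelace (surveyor's) formula: 2A = Σ (x_i·y_{i+1} − x_{i+1}·y_i), indices taken mod 5.
Σ = (-21) + (28) + (-60) + (-255) + (-21) = -329
Signed area = Σ/2 = -164.5 (negative ⇒ clockwise traversal).

-164.5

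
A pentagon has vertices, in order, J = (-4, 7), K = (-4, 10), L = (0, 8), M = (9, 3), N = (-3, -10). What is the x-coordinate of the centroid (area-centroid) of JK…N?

Apply the shoelace (surveyor's) formula. First the cross-terms c_i = x_i·y_{i+1} − x_{i+1}·y_i:
  -12, -32, -72, -81, -61  ⇒  2A = -258, A = -129.
Then Σ (x_i + x_{i+1})·c_i = -483, so x̄ = -483 / (6·(-129)) = 161/258.

161/258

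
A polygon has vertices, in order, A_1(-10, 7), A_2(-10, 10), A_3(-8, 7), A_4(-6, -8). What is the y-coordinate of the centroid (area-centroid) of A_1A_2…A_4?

Apply the surveyor's formula. First the cross-terms c_i = x_i·y_{i+1} − x_{i+1}·y_i:
  -30, 10, 106, -122  ⇒  2A = -36, A = -18.
Then Σ (y_i + y_{i+1})·c_i = -324, so ȳ = -324 / (6·(-18)) = 3.

3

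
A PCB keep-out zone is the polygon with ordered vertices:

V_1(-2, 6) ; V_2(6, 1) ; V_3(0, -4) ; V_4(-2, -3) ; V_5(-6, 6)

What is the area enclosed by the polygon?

Cross-terms: -38, -24, -8, -30, -24  ⇒  Σ = -124
Area = |Σ|/2 = 62.

62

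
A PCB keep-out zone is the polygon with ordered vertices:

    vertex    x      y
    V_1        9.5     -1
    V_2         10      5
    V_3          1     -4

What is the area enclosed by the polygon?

V_1→V_2: (9.5)(5) − (10)(-1) = 57.5
V_2→V_3: (10)(-4) − (1)(5) = -45
V_3→V_1: (1)(-1) − (9.5)(-4) = 37
Σ = 49.5
Area = |Σ|/2 = 24.75.

24.75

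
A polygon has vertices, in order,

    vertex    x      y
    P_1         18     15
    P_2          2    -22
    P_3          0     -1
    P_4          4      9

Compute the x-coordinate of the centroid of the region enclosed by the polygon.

Apply the shoelace formula. First the cross-terms c_i = x_i·y_{i+1} − x_{i+1}·y_i:
  -426, -2, 4, -102  ⇒  2A = -526, A = -263.
Then Σ (x_i + x_{i+1})·c_i = -10752, so x̄ = -10752 / (6·(-263)) = 1792/263.

1792/263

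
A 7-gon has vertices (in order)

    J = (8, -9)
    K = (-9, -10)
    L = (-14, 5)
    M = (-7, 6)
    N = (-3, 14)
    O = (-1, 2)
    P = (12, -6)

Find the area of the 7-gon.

Apply the surveyor's formula: 2A = Σ (x_i·y_{i+1} − x_{i+1}·y_i), indices taken mod 7.
J→K: (8)(-10) − (-9)(-9) = -161
K→L: (-9)(5) − (-14)(-10) = -185
L→M: (-14)(6) − (-7)(5) = -49
M→N: (-7)(14) − (-3)(6) = -80
N→O: (-3)(2) − (-1)(14) = 8
O→P: (-1)(-6) − (12)(2) = -18
P→J: (12)(-9) − (8)(-6) = -60
Σ = -545
Area = |Σ|/2 = 272.5.

272.5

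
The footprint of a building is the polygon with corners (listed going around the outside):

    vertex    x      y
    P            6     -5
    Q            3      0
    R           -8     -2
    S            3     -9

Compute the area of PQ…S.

63

Σ = (15) + (-6) + (78) + (39) = 126
Area = |Σ|/2 = 63.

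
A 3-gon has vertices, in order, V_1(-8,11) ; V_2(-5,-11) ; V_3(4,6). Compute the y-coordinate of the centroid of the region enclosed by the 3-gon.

2

Apply the shoelace formula. First the cross-terms c_i = x_i·y_{i+1} − x_{i+1}·y_i:
  143, 14, 92  ⇒  2A = 249, A = 124.5.
Then Σ (y_i + y_{i+1})·c_i = 1494, so ȳ = 1494 / (6·124.5) = 2.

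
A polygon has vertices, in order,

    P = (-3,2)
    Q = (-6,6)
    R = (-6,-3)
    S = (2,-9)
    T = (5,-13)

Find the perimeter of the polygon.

46

|PQ| = √((-3)² + (4)²) = √25 = 5
|QR| = √((0)² + (-9)²) = √81 = 9
|RS| = √((8)² + (-6)²) = √100 = 10
|ST| = √((3)² + (-4)²) = √25 = 5
|TP| = √((-8)² + (15)²) = √289 = 17
Perimeter = 5 + 9 + 10 + 5 + 17 = 46.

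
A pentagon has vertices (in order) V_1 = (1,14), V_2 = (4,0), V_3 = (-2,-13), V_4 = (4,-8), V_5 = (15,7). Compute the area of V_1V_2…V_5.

155.5

Apply Gauss's area formula: 2A = Σ (x_i·y_{i+1} − x_{i+1}·y_i), indices taken mod 5.
Σ = (-56) + (-52) + (68) + (148) + (203) = 311
Area = |Σ|/2 = 155.5.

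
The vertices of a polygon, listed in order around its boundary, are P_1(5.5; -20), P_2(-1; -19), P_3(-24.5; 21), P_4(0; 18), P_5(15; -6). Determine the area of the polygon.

794.5

Apply the surveyor's formula: 2A = Σ (x_i·y_{i+1} − x_{i+1}·y_i), indices taken mod 5.
Σ = (-124.5) + (-486.5) + (-441) + (-270) + (-267) = -1589
Area = |Σ|/2 = 794.5.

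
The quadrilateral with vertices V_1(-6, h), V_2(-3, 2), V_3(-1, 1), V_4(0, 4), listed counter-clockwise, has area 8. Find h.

The doubled signed area Σ (x_i y_{i+1} − x_{i+1} y_i) is linear in h.
With h=0 it equals 7; the coefficient of h is 3 (from the two edges through V_1).
So 3·h + 7 = 2·8 = 16 ⇒ h = 3.

3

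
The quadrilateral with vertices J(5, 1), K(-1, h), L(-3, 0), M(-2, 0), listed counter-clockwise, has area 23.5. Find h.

The doubled signed area Σ (x_i y_{i+1} − x_{i+1} y_i) is linear in h.
With h=0 it equals -1; the coefficient of h is 8 (from the two edges through K).
So 8·h + -1 = 2·23.5 = 47 ⇒ h = 6.

6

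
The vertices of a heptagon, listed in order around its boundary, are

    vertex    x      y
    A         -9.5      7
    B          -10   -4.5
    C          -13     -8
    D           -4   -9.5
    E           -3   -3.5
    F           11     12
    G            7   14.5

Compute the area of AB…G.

238

Apply the surveyor's formula: 2A = Σ (x_i·y_{i+1} − x_{i+1}·y_i), indices taken mod 7.
Σ = (112.75) + (21.5) + (91.5) + (-14.5) + (2.5) + (75.5) + (186.75) = 476
Area = |Σ|/2 = 238.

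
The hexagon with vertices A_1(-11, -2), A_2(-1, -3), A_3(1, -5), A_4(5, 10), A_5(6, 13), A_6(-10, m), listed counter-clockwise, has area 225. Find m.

13

Write out the shoelace sum; only the two edges meeting at A_6 involve m:
2·Area = [(6·m − (-10)·13) + ((-10)·(-2) − (-11)·m)] + 79
       = 17·m + 229 = 450
⇒ m = 13.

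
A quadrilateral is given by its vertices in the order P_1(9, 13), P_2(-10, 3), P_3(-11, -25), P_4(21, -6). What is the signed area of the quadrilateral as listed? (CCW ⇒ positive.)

P_1→P_2: (9)(3) − (-10)(13) = 157
P_2→P_3: (-10)(-25) − (-11)(3) = 283
P_3→P_4: (-11)(-6) − (21)(-25) = 591
P_4→P_1: (21)(13) − (9)(-6) = 327
Σ = 1358
Signed area = Σ/2 = 679 (positive ⇒ counter-clockwise traversal).

679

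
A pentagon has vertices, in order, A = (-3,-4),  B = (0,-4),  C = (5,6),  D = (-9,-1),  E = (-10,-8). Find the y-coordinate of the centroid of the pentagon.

Apply the shoelace (surveyor's) formula. First the cross-terms c_i = x_i·y_{i+1} − x_{i+1}·y_i:
  12, 20, 49, 62, 16  ⇒  2A = 159, A = 79.5.
Then Σ (y_i + y_{i+1})·c_i = -561, so ȳ = -561 / (6·79.5) = -187/159.

-187/159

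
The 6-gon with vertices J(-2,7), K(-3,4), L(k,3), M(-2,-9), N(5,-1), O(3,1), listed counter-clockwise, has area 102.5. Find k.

Write out the shoelace sum; only the two edges meeting at L involve k:
2·Area = [((-3)·3 − k·4) + (k·(-9) − (-2)·3)] + 91
       = -13·k + 88 = 205
⇒ k = -9.

-9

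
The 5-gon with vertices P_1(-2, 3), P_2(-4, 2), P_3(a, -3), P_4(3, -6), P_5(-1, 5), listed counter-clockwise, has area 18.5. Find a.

1

The doubled signed area Σ (x_i y_{i+1} − x_{i+1} y_i) is linear in a.
With a=0 it equals 45; the coefficient of a is -8 (from the two edges through P_3).
So -8·a + 45 = 2·18.5 = 37 ⇒ a = 1.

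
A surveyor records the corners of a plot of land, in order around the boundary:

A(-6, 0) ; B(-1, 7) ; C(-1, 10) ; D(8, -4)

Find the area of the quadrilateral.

Apply the shoelace formula: 2A = Σ (x_i·y_{i+1} − x_{i+1}·y_i), indices taken mod 4.
Cross-terms: -42, -3, -76, -24  ⇒  Σ = -145
Area = |Σ|/2 = 72.5.

72.5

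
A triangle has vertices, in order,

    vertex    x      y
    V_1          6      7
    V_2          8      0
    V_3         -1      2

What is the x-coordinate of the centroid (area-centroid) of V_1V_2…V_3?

13/3

Apply the shoelace (surveyor's) formula. First the cross-terms c_i = x_i·y_{i+1} − x_{i+1}·y_i:
  -56, 16, -19  ⇒  2A = -59, A = -29.5.
Then Σ (x_i + x_{i+1})·c_i = -767, so x̄ = -767 / (6·(-29.5)) = 13/3.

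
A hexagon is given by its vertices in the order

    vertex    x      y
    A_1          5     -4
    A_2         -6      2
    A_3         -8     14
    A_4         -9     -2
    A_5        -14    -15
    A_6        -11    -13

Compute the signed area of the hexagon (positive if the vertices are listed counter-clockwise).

146.5

Σ = (-14) + (-68) + (142) + (107) + (17) + (109) = 293
Signed area = Σ/2 = 146.5 (positive ⇒ counter-clockwise traversal).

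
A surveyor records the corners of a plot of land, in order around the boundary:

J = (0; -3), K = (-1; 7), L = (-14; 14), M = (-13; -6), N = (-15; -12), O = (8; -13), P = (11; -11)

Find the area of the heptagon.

Apply the shoelace (surveyor's) formula: 2A = Σ (x_i·y_{i+1} − x_{i+1}·y_i), indices taken mod 7.
J→K: (0)(7) − (-1)(-3) = -3
K→L: (-1)(14) − (-14)(7) = 84
L→M: (-14)(-6) − (-13)(14) = 266
M→N: (-13)(-12) − (-15)(-6) = 66
N→O: (-15)(-13) − (8)(-12) = 291
O→P: (8)(-11) − (11)(-13) = 55
P→J: (11)(-3) − (0)(-11) = -33
Σ = 726
Area = |Σ|/2 = 363.

363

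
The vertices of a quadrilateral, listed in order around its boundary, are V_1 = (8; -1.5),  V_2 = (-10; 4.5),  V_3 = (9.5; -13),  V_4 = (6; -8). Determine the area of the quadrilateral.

82.625

Apply Gauss's area formula: 2A = Σ (x_i·y_{i+1} − x_{i+1}·y_i), indices taken mod 4.
Cross-terms: 21, 87.25, 2, 55  ⇒  Σ = 165.25
Area = |Σ|/2 = 82.625.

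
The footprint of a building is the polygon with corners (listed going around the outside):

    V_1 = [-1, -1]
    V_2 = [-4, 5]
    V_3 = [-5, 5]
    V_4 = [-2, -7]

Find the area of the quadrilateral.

Cross-terms: -9, 5, 45, -5  ⇒  Σ = 36
Area = |Σ|/2 = 18.

18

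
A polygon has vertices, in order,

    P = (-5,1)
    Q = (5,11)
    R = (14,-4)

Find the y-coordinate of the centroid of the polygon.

Apply Gauss's area formula. First the cross-terms c_i = x_i·y_{i+1} − x_{i+1}·y_i:
  -60, -174, -6  ⇒  2A = -240, A = -120.
Then Σ (y_i + y_{i+1})·c_i = -1920, so ȳ = -1920 / (6·(-120)) = 8/3.

8/3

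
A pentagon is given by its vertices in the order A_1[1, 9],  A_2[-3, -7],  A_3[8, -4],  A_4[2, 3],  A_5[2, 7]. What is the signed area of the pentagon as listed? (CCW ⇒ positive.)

69.5

Apply the shoelace formula: 2A = Σ (x_i·y_{i+1} − x_{i+1}·y_i), indices taken mod 5.
Σ = (20) + (68) + (32) + (8) + (11) = 139
Signed area = Σ/2 = 69.5 (positive ⇒ counter-clockwise traversal).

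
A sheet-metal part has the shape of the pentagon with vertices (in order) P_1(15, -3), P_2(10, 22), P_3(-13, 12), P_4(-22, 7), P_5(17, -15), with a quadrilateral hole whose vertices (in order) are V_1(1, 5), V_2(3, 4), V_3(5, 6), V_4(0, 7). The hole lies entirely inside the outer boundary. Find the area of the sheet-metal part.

Outer boundary:
Apply the surveyor's formula: 2A = Σ (x_i·y_{i+1} − x_{i+1}·y_i), indices taken mod 5.
Σ = (360) + (406) + (173) + (211) + (174) = 1324
Area = |Σ|/2 = 662.
Hole:
Σ = (-11) + (-2) + (35) + (-7) = 15
Area = |Σ|/2 = 7.5.
Net area = 662 − 7.5 = 654.5.

654.5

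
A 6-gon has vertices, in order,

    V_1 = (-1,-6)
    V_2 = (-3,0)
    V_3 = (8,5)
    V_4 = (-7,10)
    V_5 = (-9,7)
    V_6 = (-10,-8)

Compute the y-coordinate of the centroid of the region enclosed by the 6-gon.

5/3

Apply the shoelace formula. First the cross-terms c_i = x_i·y_{i+1} − x_{i+1}·y_i:
  -18, -15, 115, 41, 142, 52  ⇒  2A = 317, A = 158.5.
Then Σ (y_i + y_{i+1})·c_i = 1585, so ȳ = 1585 / (6·158.5) = 5/3.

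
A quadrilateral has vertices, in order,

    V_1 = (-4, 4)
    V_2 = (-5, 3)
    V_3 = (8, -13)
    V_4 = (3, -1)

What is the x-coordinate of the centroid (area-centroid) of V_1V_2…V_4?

Apply Gauss's area formula. First the cross-terms c_i = x_i·y_{i+1} − x_{i+1}·y_i:
  8, 41, 31, 8  ⇒  2A = 88, A = 44.
Then Σ (x_i + x_{i+1})·c_i = 384, so x̄ = 384 / (6·44) = 16/11.

16/11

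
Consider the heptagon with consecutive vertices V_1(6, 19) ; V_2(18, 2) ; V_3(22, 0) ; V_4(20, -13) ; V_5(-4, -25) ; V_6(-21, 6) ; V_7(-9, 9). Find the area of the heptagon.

1060.5

Σ = (-330) + (-44) + (-286) + (-552) + (-549) + (-135) + (-225) = -2121
Area = |Σ|/2 = 1060.5.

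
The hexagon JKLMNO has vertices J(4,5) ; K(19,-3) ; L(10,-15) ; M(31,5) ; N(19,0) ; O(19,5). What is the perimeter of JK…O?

94

|JK| = √((15)² + (-8)²) = √289 = 17
|KL| = √((-9)² + (-12)²) = √225 = 15
|LM| = √((21)² + (20)²) = √841 = 29
|MN| = √((-12)² + (-5)²) = √169 = 13
|NO| = √((0)² + (5)²) = √25 = 5
|OJ| = √((-15)² + (0)²) = √225 = 15
Perimeter = 17 + 15 + 29 + 13 + 5 + 15 = 94.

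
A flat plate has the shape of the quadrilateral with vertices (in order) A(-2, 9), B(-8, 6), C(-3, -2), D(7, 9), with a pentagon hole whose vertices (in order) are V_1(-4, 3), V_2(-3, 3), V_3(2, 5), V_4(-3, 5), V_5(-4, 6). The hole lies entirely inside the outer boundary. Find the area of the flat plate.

73.5

Outer boundary:
Apply the surveyor's formula: 2A = Σ (x_i·y_{i+1} − x_{i+1}·y_i), indices taken mod 4.
Σ = (60) + (34) + (-13) + (81) = 162
Area = |Σ|/2 = 81.
Hole:
Apply the surveyor's formula: 2A = Σ (x_i·y_{i+1} − x_{i+1}·y_i), indices taken mod 5.
Σ = (-3) + (-21) + (25) + (2) + (12) = 15
Area = |Σ|/2 = 7.5.
Net area = 81 − 7.5 = 73.5.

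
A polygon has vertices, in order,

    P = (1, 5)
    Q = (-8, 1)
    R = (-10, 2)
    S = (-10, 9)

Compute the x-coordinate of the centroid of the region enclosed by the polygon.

-292/47

Apply the shoelace (surveyor's) formula. First the cross-terms c_i = x_i·y_{i+1} − x_{i+1}·y_i:
  41, -6, -70, -59  ⇒  2A = -94, A = -47.
Then Σ (x_i + x_{i+1})·c_i = 1752, so x̄ = 1752 / (6·(-47)) = -292/47.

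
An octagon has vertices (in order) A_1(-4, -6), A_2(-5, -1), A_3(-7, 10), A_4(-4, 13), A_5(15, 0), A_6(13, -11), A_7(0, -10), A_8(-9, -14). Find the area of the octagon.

358

Apply the shoelace (surveyor's) formula: 2A = Σ (x_i·y_{i+1} − x_{i+1}·y_i), indices taken mod 8.
A_1→A_2: (-4)(-1) − (-5)(-6) = -26
A_2→A_3: (-5)(10) − (-7)(-1) = -57
A_3→A_4: (-7)(13) − (-4)(10) = -51
A_4→A_5: (-4)(0) − (15)(13) = -195
A_5→A_6: (15)(-11) − (13)(0) = -165
A_6→A_7: (13)(-10) − (0)(-11) = -130
A_7→A_8: (0)(-14) − (-9)(-10) = -90
A_8→A_1: (-9)(-6) − (-4)(-14) = -2
Σ = -716
Area = |Σ|/2 = 358.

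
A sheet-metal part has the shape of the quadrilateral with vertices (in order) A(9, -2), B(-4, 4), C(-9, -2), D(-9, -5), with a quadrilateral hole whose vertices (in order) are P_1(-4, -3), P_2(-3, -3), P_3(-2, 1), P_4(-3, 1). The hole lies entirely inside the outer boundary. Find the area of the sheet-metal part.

Outer boundary:
A→B: (9)(4) − (-4)(-2) = 28
B→C: (-4)(-2) − (-9)(4) = 44
C→D: (-9)(-5) − (-9)(-2) = 27
D→A: (-9)(-2) − (9)(-5) = 63
Σ = 162
Area = |Σ|/2 = 81.
Hole:
Apply the shoelace (surveyor's) formula: 2A = Σ (x_i·y_{i+1} − x_{i+1}·y_i), indices taken mod 4.
P_1→P_2: (-4)(-3) − (-3)(-3) = 3
P_2→P_3: (-3)(1) − (-2)(-3) = -9
P_3→P_4: (-2)(1) − (-3)(1) = 1
P_4→P_1: (-3)(-3) − (-4)(1) = 13
Σ = 8
Area = |Σ|/2 = 4.
Net area = 81 − 4 = 77.

77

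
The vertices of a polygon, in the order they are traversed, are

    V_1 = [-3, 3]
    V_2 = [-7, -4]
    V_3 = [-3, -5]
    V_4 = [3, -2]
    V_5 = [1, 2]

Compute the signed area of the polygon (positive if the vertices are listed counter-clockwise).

47

Apply the shoelace (surveyor's) formula: 2A = Σ (x_i·y_{i+1} − x_{i+1}·y_i), indices taken mod 5.
Σ = (33) + (23) + (21) + (8) + (9) = 94
Signed area = Σ/2 = 47 (positive ⇒ counter-clockwise traversal).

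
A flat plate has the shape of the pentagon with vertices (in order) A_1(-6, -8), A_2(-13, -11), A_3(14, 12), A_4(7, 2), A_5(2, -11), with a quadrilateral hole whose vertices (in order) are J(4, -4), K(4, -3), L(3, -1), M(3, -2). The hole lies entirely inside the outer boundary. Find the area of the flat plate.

128.5

Outer boundary:
Σ = (-38) + (-2) + (-56) + (-81) + (-82) = -259
Area = |Σ|/2 = 129.5.
Hole:
Apply the shoelace formula: 2A = Σ (x_i·y_{i+1} − x_{i+1}·y_i), indices taken mod 4.
Σ = (4) + (5) + (-3) + (-4) = 2
Area = |Σ|/2 = 1.
Net area = 129.5 − 1 = 128.5.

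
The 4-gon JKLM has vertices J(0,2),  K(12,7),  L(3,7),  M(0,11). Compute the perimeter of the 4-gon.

36

|JK| = √((12)² + (5)²) = √169 = 13
|KL| = √((-9)² + (0)²) = √81 = 9
|LM| = √((-3)² + (4)²) = √25 = 5
|MJ| = √((0)² + (-9)²) = √81 = 9
Perimeter = 13 + 9 + 5 + 9 = 36.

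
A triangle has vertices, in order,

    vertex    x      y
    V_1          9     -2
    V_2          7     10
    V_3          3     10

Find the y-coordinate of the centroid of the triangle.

6

Apply Gauss's area formula. First the cross-terms c_i = x_i·y_{i+1} − x_{i+1}·y_i:
  104, 40, -96  ⇒  2A = 48, A = 24.
Then Σ (y_i + y_{i+1})·c_i = 864, so ȳ = 864 / (6·24) = 6.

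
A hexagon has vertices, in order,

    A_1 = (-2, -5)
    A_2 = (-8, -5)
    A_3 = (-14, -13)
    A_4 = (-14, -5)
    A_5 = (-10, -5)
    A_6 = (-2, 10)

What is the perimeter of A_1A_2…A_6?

|A_1A_2| = √((-6)² + (0)²) = √36 = 6
|A_2A_3| = √((-6)² + (-8)²) = √100 = 10
|A_3A_4| = √((0)² + (8)²) = √64 = 8
|A_4A_5| = √((4)² + (0)²) = √16 = 4
|A_5A_6| = √((8)² + (15)²) = √289 = 17
|A_6A_1| = √((0)² + (-15)²) = √225 = 15
Perimeter = 6 + 10 + 8 + 4 + 17 + 15 = 60.

60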